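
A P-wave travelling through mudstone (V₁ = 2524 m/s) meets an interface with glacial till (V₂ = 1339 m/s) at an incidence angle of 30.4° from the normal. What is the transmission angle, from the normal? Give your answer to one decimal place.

sin θ₁/V₁ = sin θ₂/V₂ ⇒ sin θ₂ = 1339·sin 30.4°/2524 = 1339·0.5060/2524 = 0.2685.
θ₂ = sin⁻¹(0.2685) = 15.57° (from vertical).

15.6°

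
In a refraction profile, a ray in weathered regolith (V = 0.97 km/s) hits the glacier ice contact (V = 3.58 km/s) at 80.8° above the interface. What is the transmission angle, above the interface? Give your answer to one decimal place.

53.8°

Angle from the normal: 90° − 80.8° = 9.2°.
sin θ₁/V₁ = sin θ₂/V₂ ⇒ sin θ₂ = 3.58·sin 9.2°/0.97 = 3.58·0.1599/0.97 = 0.5901.
θ₂ = sin⁻¹(0.5901) = 36.16° (from vertical).
From the interface: 90° − 36.16° = 53.84°.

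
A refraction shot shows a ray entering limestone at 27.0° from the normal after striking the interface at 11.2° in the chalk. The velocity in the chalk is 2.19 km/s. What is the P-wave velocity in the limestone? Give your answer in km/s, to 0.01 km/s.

5.12 km/s

sin 11.2° = 0.1942; sin 27.0° = 0.4540.
V₂ = V₁·(sin θ₂/sin θ₁) = 2.19·(0.4540/0.1942) = 5.12 km/s.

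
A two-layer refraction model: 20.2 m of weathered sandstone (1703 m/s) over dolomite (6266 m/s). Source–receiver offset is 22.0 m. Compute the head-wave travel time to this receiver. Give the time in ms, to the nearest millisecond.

26 ms

t = x/V₂ + 2h·√(V₂²−V₁²)/(V₁V₂).
√(V₂²−V₁²) = √(6266²−1703²) = 6030.1 m/s; delay term = 2·20.2·6030.1/(1703·6266) = 0.02283 s.
t = 22.0/6266 + 0.02283 = 0.02634 s.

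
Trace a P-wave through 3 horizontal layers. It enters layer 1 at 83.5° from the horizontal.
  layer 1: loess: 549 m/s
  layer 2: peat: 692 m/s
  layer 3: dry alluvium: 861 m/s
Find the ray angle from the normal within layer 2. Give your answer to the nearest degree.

From the normal: θ₁ = 90° − 83.5° = 6.5°.
Snell's law across each interface conserves sin θ / V, so sin θ_2 = V_2·sin θ₁/V₁.
sin θ_2 = 692 × sin 6.5° / 549 = 0.1427.
θ_2 = 8.20° from the vertical.

8°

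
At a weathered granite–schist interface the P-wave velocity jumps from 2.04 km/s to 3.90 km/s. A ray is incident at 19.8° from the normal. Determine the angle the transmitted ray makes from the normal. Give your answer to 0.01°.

sin θ₁/V₁ = sin θ₂/V₂ ⇒ sin θ₂ = 3.90·sin 19.8°/2.04 = 3.90·0.3387/2.04 = 0.6476.
θ₂ = sin⁻¹(0.6476) = 40.36° (from vertical).

40.36°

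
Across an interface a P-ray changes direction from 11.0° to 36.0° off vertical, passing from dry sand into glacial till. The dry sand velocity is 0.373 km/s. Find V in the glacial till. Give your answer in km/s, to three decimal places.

Snell's law: sin 11.0°/V₁ = sin 36.0°/V₂.
V₂ = V₁·sin 36.0°/sin 11.0° = 0.373 × 3.0805 = 1.149 km/s.

1.149 km/s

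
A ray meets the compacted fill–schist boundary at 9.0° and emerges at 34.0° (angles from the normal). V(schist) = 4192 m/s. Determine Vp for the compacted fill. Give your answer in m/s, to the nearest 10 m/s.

Snell's law: sin 9.0°/V₁ = sin 34.0°/V₂.
V₁ = V₂·sin 9.0°/sin 34.0° = 4192 × 0.2798 = 1172.71 m/s.

1170 m/s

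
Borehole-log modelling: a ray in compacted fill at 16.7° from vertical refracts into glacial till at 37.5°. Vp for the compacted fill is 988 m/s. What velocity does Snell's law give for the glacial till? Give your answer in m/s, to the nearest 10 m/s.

2090 m/s

sin 16.7° = 0.2874; sin 37.5° = 0.6088.
V₂ = V₁·(sin θ₂/sin θ₁) = 988·(0.6088/0.2874) = 2093.04 m/s.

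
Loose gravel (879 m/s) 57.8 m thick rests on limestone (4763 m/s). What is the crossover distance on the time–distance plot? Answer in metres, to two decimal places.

139.33 m

θ_c = arcsin(879/4763) = 10.63°, so cos θ_c = 0.9828 and tᵢ = 2h cos θ_c/V₁ = 0.1293 s.
At crossover x/V₁ = x/V₂ + tᵢ ⇒ x = tᵢ/(1/V₁ − 1/V₂) = 0.12925/(1.1377e-03 − 2.0995e-04) = 139.33 m.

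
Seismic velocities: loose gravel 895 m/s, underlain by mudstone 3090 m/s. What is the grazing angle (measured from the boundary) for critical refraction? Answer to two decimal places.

Critical incidence: sin θ_c = V₁/V₂ = 895/3090 = 0.2896.
θ_c = arcsin 0.2896 = 16.84°.
Measured from the interface: 90° − 16.84° = 73.16°.

73.16°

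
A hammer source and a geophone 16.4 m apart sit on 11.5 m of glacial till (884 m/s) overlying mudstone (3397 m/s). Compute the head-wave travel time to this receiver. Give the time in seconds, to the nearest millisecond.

0.030 s

t = x/V₂ + 2h·√(V₂²−V₁²)/(V₁V₂).
√(V₂²−V₁²) = √(3397²−884²) = 3280.0 m/s; delay term = 2·11.5·3280.0/(884·3397) = 0.02512 s.
t = 16.4/3397 + 0.02512 = 0.02995 s.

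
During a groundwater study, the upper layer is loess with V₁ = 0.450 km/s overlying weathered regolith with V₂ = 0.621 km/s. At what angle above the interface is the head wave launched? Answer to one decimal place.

43.6°

Critical incidence: sin θ_c = V₁/V₂ = 0.450/0.621 = 0.7246.
θ_c = arcsin 0.7246 = 46.44°.
Measured from the interface: 90° − 46.44° = 43.56°.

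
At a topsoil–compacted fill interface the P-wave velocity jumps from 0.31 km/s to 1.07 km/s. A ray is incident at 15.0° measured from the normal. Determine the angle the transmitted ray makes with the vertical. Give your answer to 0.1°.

sin θ₁/V₁ = sin θ₂/V₂ ⇒ sin θ₂ = 1.07·sin 15.0°/0.31 = 1.07·0.2588/0.31 = 0.8933.
θ₂ = arcsin 0.8933 = 63.30° from the normal.

63.3°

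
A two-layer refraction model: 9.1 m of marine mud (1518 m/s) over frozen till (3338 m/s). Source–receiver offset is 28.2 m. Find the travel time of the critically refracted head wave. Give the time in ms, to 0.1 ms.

θ_c = arcsin(V₁/V₂) = arcsin(1518/3338) = 27.05°, cos θ_c = 0.8906.
Intercept time tᵢ = 2h cos θ_c / V₁ = 2·9.1·0.8906/1518 = 0.01068 s.
t = x/V₂ + tᵢ = 28.2/3338 + 0.01068 = 0.01913 s.

19.1 ms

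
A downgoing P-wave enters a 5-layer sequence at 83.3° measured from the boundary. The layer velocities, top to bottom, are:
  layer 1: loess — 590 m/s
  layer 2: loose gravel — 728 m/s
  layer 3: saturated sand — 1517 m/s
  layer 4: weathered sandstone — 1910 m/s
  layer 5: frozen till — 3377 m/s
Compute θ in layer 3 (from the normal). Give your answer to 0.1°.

From the normal: θ₁ = 90° − 83.3° = 6.7°.
Snell's law across each interface conserves sin θ / V, so sin θ_3 = V_3·sin θ₁/V₁.
sin θ_3 = 1517 × sin 6.7° / 590 = 0.3000.
θ_3 = arcsin 0.3000 = 17.46°.

17.5°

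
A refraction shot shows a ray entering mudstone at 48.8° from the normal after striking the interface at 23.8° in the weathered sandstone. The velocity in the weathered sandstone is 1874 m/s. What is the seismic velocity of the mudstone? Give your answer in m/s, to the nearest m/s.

sin 23.8° = 0.4035; sin 48.8° = 0.7524.
V₂ = V₁·(sin θ₂/sin θ₁) = 1874·(0.7524/0.4035) = 3494.09 m/s.

3494 m/s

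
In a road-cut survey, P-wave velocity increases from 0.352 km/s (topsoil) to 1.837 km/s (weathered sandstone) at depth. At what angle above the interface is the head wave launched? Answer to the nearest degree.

At critical incidence the refracted ray runs along the interface (θ₂ = 90°), so sin θ_c = V₁/V₂.
θ_c = arcsin(0.352/1.837) = arcsin 0.1916 = 11.05°.
Measured from the interface: 90° − 11.05° = 78.95°.

79°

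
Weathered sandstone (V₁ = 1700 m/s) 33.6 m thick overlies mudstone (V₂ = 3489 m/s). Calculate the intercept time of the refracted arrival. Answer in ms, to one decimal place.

34.5 ms

tᵢ = 2h·√(V₂²−V₁²)/(V₁V₂).
√(V₂²−V₁²) = √(3489²−1700²) = 3046.8 m/s.
tᵢ = 2·33.6·3046.8/(1700·3489) = 0.03452 s.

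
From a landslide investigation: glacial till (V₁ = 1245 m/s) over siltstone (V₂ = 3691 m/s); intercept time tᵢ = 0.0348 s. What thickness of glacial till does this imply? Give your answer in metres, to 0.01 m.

h = tᵢ·V₁·V₂ / (2·√(V₂²−V₁²)).
√(V₂²−V₁²) = √(3691² − 1245²) = 3474.7 m/s.
h = 0.0348 s × 1245 × 3691 / (2 × 3474.7) = 23.01 m.

23.01 m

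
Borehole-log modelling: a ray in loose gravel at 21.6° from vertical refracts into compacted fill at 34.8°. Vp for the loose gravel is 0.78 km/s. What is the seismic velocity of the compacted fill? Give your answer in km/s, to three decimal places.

sin 21.6° = 0.3681; sin 34.8° = 0.5707.
V₂ = V₁·(sin θ₂/sin θ₁) = 0.78·(0.5707/0.3681) = 1.209 km/s.

1.209 km/s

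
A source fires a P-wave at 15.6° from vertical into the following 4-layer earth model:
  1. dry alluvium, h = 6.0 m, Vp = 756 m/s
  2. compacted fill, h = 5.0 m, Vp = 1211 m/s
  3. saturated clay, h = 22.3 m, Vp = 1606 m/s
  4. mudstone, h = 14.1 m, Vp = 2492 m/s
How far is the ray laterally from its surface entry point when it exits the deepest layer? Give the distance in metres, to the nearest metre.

Apply Snell's law at each interface; in layer i the horizontal offset is hᵢ·tan θᵢ.
Layer 1: θ = 15.60°; offset = 6.0·tan 15.60° = 1.675 m.
Layer 2: sin θ = 1211·sin 15.6°/756 = 0.4308, θ = 25.52°; offset = 5.0·tan 25.52° = 2.387 m.
Layer 3: sin θ = 1606·sin 15.6°/756 = 0.5713, θ = 34.84°; offset = 22.3·tan 34.84° = 15.522 m.
Layer 4: sin θ = 2492·sin 15.6°/756 = 0.8864, θ = 62.43°; offset = 14.1·tan 62.43° = 27.004 m.
Σ offsets = 46.588 m.

47 m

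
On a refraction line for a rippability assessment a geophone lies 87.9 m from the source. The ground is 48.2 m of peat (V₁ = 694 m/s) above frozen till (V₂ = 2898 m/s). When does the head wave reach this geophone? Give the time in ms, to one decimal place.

165.2 ms

t = x/V₂ + 2h·√(V₂²−V₁²)/(V₁V₂).
√(V₂²−V₁²) = √(2898²−694²) = 2813.7 m/s; delay term = 2·48.2·2813.7/(694·2898) = 0.13486 s.
t = 87.9/2898 + 0.13486 = 0.16519 s.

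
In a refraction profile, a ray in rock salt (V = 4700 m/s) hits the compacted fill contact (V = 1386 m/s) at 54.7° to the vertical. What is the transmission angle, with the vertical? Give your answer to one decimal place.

sin θ₁/V₁ = sin θ₂/V₂ ⇒ sin θ₂ = 1386·sin 54.7°/4700 = 1386·0.8161/4700 = 0.2407.
θ₂ = arcsin 0.2407 = 13.93° from the normal.

13.9°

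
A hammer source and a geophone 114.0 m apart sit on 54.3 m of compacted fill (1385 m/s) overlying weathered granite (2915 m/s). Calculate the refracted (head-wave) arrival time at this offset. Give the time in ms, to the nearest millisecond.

108 ms

t = x/V₂ + 2h·√(V₂²−V₁²)/(V₁V₂).
√(V₂²−V₁²) = √(2915²−1385²) = 2565.0 m/s; delay term = 2·54.3·2565.0/(1385·2915) = 0.06900 s.
t = 114.0/2915 + 0.06900 = 0.10810 s.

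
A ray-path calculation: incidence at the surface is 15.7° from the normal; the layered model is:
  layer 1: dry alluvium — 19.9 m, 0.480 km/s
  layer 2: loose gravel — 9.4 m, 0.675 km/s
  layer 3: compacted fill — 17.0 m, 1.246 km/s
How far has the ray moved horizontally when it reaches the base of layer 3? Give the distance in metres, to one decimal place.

26.2 m

Apply Snell's law at each interface; in layer i the horizontal offset is hᵢ·tan θᵢ.
Layer 1: θ = 15.70°; offset = 19.9·tan 15.70° = 5.594 m.
Layer 2: sin θ = 0.675·sin 15.7°/0.480 = 0.3805, θ = 22.37°; offset = 9.4·tan 22.37° = 3.868 m.
Layer 3: sin θ = 1.246·sin 15.7°/0.480 = 0.7024, θ = 44.62°; offset = 17.0·tan 44.62° = 16.777 m.
Summing the layer offsets gives 26.239 m.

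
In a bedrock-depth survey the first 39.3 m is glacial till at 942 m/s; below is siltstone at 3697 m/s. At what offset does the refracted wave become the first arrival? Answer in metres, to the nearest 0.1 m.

x_cross = 2h·√((V₂+V₁)/(V₂−V₁)).
(V₂+V₁)/(V₂−V₁) = (3697+942)/(3697−942) = 1.6838; √ = 1.2976.
x_cross = 2·39.3·1.2976 = 101.99 m.

102.0 m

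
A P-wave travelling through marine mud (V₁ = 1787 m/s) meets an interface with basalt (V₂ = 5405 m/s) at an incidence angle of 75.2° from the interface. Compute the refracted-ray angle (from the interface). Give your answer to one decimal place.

Convert to the normal: θ₁ = 90° − 75.2° = 14.8°.
Snell's law: sin θ₂ = (V₂/V₁)·sin θ₁ = (5405/1787)·sin 14.8° = 0.7726.
θ₂ = sin⁻¹(0.7726) = 50.59° (from vertical).
From the interface: 90° − 50.59° = 39.41°.

39.4°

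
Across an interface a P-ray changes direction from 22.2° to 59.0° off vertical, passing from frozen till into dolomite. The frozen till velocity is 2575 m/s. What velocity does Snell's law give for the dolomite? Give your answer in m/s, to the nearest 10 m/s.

Snell's law: sin 22.2°/V₁ = sin 59.0°/V₂.
V₂ = V₁·sin 59.0°/sin 22.2° = 2575 × 2.2686 = 5841.63 m/s.

5840 m/s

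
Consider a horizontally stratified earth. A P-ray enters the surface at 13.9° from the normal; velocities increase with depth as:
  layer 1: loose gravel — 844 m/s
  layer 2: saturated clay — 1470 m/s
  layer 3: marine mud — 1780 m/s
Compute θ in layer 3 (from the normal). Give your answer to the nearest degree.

30°

Ray parameter p = sin 13.9° / 844 = 2.8463e-04 s/m.
sin θ_3 = p·V_3 = 2.8463e-04 × 1780 = 0.5066.
θ_3 = 30.44° from the vertical.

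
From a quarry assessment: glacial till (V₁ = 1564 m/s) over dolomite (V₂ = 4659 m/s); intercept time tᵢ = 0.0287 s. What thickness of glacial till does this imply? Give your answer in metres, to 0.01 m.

θ_c = arcsin(1564/4659) = 19.61°; cos θ_c = 0.9420.
tᵢ = 2h cos θ_c/V₁ ⇒ h = tᵢ·V₁/(2 cos θ_c) = 0.0287·1564/(2·0.9420) = 23.83 m.

23.83 m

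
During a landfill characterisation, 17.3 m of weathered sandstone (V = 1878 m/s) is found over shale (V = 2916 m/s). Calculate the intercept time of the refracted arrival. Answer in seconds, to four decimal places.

0.0141 s

θ_c = arcsin(V₁/V₂) = arcsin(1878/2916) = 40.09°; cos θ_c = 0.7650.
tᵢ = 2h·cos θ_c / V₁ = 2·17.3·0.7650 / 1878 = 0.01409 s.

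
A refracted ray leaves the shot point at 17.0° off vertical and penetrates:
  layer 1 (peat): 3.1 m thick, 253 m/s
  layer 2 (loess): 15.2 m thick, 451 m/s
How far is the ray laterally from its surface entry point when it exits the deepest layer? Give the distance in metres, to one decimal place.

Ray parameter p = sin 17.0° / 253 m/s = 1.1556e-03 s/m.
Layer 1: θ = 17.00°; offset = 3.1·tan 17.00° = 0.948 m.
Layer 2: sin θ = p·451 = 0.5212 → θ = 31.41°; offset = 15.2·tan 31.41° = 9.282 m.
Summing the layer offsets gives 10.230 m.

10.2 m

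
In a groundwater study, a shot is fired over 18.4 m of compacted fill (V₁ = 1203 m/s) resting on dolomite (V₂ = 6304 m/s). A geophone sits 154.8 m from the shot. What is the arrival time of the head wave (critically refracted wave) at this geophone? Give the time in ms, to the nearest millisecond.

55 ms

θ_c = arcsin(V₁/V₂) = arcsin(1203/6304) = 11.00°, cos θ_c = 0.9816.
Intercept time tᵢ = 2h cos θ_c / V₁ = 2·18.4·0.9816/1203 = 0.03003 s.
t = x/V₂ + tᵢ = 154.8/6304 + 0.03003 = 0.05458 s.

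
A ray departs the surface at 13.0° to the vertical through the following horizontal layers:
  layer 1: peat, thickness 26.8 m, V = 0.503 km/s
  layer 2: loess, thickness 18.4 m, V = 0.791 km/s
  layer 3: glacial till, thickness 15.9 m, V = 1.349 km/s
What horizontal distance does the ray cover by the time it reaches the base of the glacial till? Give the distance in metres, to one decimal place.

25.2 m

Ray parameter p = sin 13.0° / 0.503 km/s = 4.4722e-01 s/km.
Layer 1: θ = 13.00°; offset = 26.8·tan 13.00° = 6.187 m.
Layer 2: sin θ = p·0.791 = 0.3538 → θ = 20.72°; offset = 18.4·tan 20.72° = 6.959 m.
Layer 3: sin θ = p·1.349 = 0.6033 → θ = 37.11°; offset = 15.9·tan 37.11° = 12.028 m.
Σ offsets = 25.174 m.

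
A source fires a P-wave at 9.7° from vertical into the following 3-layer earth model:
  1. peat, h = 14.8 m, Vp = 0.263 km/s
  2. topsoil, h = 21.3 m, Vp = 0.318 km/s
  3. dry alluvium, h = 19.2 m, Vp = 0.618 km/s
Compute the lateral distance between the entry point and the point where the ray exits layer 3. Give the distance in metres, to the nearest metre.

15 m

Apply Snell's law at each interface; in layer i the horizontal offset is hᵢ·tan θᵢ.
Layer 1: θ = 9.70°; offset = 14.8·tan 9.70° = 2.530 m.
Layer 2: sin θ = 0.318·sin 9.7°/0.263 = 0.2037, θ = 11.75°; offset = 21.3·tan 11.75° = 4.432 m.
Layer 3: sin θ = 0.618·sin 9.7°/0.263 = 0.3959, θ = 23.32°; offset = 19.2·tan 23.32° = 8.278 m.
Σ offsets = 15.240 m.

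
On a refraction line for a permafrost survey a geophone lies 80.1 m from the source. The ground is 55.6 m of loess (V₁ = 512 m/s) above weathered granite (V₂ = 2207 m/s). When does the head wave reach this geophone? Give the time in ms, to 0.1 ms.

247.6 ms

θ_c = arcsin(V₁/V₂) = arcsin(512/2207) = 13.41°, cos θ_c = 0.9727.
Intercept time tᵢ = 2h cos θ_c / V₁ = 2·55.6·0.9727/512 = 0.21126 s.
t = x/V₂ + tᵢ = 80.1/2207 + 0.21126 = 0.24756 s.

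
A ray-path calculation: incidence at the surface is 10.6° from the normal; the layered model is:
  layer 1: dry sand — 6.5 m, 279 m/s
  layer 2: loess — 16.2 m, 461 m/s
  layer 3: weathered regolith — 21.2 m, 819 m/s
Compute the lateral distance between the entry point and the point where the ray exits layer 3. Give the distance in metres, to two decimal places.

Apply Snell's law at each interface; in layer i the horizontal offset is hᵢ·tan θᵢ.
Layer 1: θ = 10.60°; offset = 6.5·tan 10.60° = 1.2164 m.
Layer 2: sin θ = 461·sin 10.6°/279 = 0.3039, θ = 17.69°; offset = 16.2·tan 17.69° = 5.1685 m.
Layer 3: sin θ = 819·sin 10.6°/279 = 0.5400, θ = 32.68°; offset = 21.2·tan 32.68° = 13.6011 m.
Total horizontal offset = 19.9861 m.

19.99 m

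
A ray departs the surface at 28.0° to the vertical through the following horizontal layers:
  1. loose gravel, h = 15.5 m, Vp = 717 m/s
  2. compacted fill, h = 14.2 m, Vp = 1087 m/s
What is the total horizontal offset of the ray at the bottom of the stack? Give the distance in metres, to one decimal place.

p = sin θ₁/V₁ = sin 28.0°/717 = 6.5477e-04 s/m is conserved through the stack.
Layer 1: θ = 28.00°; offset = 15.5·tan 28.00° = 8.241 m.
Layer 2: sin θ = p·1087 = 0.7117 → θ = 45.38°; offset = 14.2·tan 45.38° = 14.388 m.
Summing the layer offsets gives 22.629 m.

22.6 m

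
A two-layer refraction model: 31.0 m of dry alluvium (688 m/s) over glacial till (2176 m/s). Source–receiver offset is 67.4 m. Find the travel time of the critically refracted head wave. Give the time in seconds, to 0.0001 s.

0.1165 s

t = x/V₂ + 2h·√(V₂²−V₁²)/(V₁V₂).
√(V₂²−V₁²) = √(2176²−688²) = 2064.4 m/s; delay term = 2·31.0·2064.4/(688·2176) = 0.08549 s.
t = 67.4/2176 + 0.08549 = 0.11647 s.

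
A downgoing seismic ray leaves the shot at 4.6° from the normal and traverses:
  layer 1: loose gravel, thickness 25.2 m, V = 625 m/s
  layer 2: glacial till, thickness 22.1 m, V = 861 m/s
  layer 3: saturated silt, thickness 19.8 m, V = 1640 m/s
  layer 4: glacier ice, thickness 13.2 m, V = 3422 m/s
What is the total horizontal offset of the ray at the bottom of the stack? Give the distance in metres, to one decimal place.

15.2 m

p = sin θ₁/V₁ = sin 4.6°/625 = 1.2832e-04 s/m is conserved through the stack.
Layer 1: θ = 4.60°; offset = 25.2·tan 4.60° = 2.028 m.
Layer 2: sin θ = p·861 = 0.1105 → θ = 6.34°; offset = 22.1·tan 6.34° = 2.457 m.
Layer 3: sin θ = p·1640 = 0.2104 → θ = 12.15°; offset = 19.8·tan 12.15° = 4.262 m.
Layer 4: sin θ = p·3422 = 0.4391 → θ = 26.05°; offset = 13.2·tan 26.05° = 6.451 m.
Total horizontal offset = 15.198 m.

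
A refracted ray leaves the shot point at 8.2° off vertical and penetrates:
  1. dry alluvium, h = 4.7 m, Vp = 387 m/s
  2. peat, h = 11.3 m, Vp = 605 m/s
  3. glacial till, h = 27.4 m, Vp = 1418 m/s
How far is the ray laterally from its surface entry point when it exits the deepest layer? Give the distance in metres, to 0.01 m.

Apply Snell's law at each interface; in layer i the horizontal offset is hᵢ·tan θᵢ.
Layer 1: θ = 8.20°; offset = 4.7·tan 8.20° = 0.6773 m.
Layer 2: sin θ = 605·sin 8.2°/387 = 0.2230, θ = 12.88°; offset = 11.3·tan 12.88° = 2.5847 m.
Layer 3: sin θ = 1418·sin 8.2°/387 = 0.5226, θ = 31.51°; offset = 27.4·tan 31.51° = 16.7954 m.
Summing the layer offsets gives 20.0574 m.

20.06 m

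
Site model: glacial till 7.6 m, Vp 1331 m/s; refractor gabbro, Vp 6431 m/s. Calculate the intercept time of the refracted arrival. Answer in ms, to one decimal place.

tᵢ = 2h·√(V₂²−V₁²)/(V₁V₂).
√(V₂²−V₁²) = √(6431²−1331²) = 6291.8 m/s.
tᵢ = 2·7.6·6291.8/(1331·6431) = 0.01117 s.

11.2 ms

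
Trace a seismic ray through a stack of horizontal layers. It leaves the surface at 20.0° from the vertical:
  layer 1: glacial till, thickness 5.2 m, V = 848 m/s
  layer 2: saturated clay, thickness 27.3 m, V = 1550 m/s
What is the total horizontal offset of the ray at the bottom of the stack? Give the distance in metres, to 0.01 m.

23.76 m

Apply Snell's law at each interface; in layer i the horizontal offset is hᵢ·tan θᵢ.
Layer 1: θ = 20.00°; offset = 5.2·tan 20.00° = 1.8926 m.
Layer 2: sin θ = 1550·sin 20.0°/848 = 0.6252, θ = 38.69°; offset = 27.3·tan 38.69° = 21.8664 m.
Σ offsets = 23.7590 m.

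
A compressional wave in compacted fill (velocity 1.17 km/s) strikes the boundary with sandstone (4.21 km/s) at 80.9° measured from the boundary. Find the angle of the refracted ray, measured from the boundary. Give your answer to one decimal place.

Convert to the normal: θ₁ = 90° − 80.9° = 9.1°.
sin θ₁/V₁ = sin θ₂/V₂ ⇒ sin θ₂ = 4.21·sin 9.1°/1.17 = 4.21·0.1582/1.17 = 0.5691.
θ₂ = arcsin 0.5691 = 34.69° from the normal.
From the interface: 90° − 34.69° = 55.31°.

55.3°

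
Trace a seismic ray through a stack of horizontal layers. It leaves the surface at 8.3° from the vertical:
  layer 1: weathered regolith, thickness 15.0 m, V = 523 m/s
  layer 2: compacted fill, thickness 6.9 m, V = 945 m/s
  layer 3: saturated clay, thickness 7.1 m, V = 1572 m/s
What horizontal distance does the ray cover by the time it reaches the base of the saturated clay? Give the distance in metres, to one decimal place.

Apply Snell's law at each interface; in layer i the horizontal offset is hᵢ·tan θᵢ.
Layer 1: θ = 8.30°; offset = 15.0·tan 8.30° = 2.188 m.
Layer 2: sin θ = 945·sin 8.3°/523 = 0.2608, θ = 15.12°; offset = 6.9·tan 15.12° = 1.864 m.
Layer 3: sin θ = 1572·sin 8.3°/523 = 0.4339, θ = 25.72°; offset = 7.1·tan 25.72° = 3.419 m.
Summing the layer offsets gives 7.472 m.

7.5 m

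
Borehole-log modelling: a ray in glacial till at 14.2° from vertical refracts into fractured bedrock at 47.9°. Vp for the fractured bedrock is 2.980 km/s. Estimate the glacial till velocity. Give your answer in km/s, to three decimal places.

0.985 km/s

Snell's law: sin 14.2°/V₁ = sin 47.9°/V₂.
V₁ = V₂·sin 14.2°/sin 47.9° = 2.980 × 0.3306 = 0.985 km/s.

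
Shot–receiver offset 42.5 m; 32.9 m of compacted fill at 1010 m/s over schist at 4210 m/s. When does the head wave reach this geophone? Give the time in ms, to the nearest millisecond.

73 ms

θ_c = arcsin(V₁/V₂) = arcsin(1010/4210) = 13.88°, cos θ_c = 0.9708.
Intercept time tᵢ = 2h cos θ_c / V₁ = 2·32.9·0.9708/1010 = 0.06325 s.
t = x/V₂ + tᵢ = 42.5/4210 + 0.06325 = 0.07334 s.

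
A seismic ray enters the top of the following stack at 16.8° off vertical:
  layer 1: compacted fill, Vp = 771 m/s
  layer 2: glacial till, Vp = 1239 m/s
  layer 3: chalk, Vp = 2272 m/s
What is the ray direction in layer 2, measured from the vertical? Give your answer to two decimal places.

27.68°

Snell's law across each interface conserves sin θ / V, so sin θ_2 = V_2·sin θ₁/V₁.
sin θ_2 = 1239 × sin 16.8° / 771 = 0.4645.
θ_2 = 27.68° from the vertical.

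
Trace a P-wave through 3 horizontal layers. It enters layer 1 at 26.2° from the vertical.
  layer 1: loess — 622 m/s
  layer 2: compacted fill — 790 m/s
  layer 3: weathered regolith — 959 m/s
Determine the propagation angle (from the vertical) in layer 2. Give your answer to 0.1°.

34.1°

Snell's law across each interface conserves sin θ / V, so sin θ_2 = V_2·sin θ₁/V₁.
sin θ_2 = 790 × sin 26.2° / 622 = 0.5608.
θ_2 = 34.11° from the vertical.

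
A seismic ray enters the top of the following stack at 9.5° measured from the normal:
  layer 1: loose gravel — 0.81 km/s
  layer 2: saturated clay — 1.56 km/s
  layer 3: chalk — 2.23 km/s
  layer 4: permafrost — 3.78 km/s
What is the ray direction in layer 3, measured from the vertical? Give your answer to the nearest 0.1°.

Ray parameter p = sin 9.5° / 0.81 = 2.0376e-01 s/km.
sin θ_3 = p·V_3 = 2.0376e-01 × 2.23 = 0.4544.
θ_3 = arcsin 0.4544 = 27.03°.

27.0°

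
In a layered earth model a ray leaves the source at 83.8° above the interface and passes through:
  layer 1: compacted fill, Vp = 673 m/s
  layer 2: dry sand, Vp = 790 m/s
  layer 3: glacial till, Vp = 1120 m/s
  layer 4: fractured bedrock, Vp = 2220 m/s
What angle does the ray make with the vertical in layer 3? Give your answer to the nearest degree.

10°

From the normal: θ₁ = 90° − 83.8° = 6.2°.
Ray parameter p = sin 6.2° / 673 = 1.6047e-04 s/m.
sin θ_3 = p·V_3 = 1.6047e-04 × 1120 = 0.1797.
θ_3 = 10.35° from the vertical.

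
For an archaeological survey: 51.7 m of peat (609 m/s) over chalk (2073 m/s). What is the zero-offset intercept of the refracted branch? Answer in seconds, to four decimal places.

0.1623 s

tᵢ = 2h·√(V₂²−V₁²)/(V₁V₂).
√(V₂²−V₁²) = √(2073²−609²) = 1981.5 m/s.
tᵢ = 2·51.7·1981.5/(609·2073) = 0.16229 s.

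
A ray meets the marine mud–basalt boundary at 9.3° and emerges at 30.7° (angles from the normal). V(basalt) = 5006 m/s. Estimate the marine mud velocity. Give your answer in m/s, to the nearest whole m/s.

1585 m/s

sin 9.3° = 0.1616; sin 30.7° = 0.5105.
V₁ = V₂·(sin θ₁/sin θ₂) = 5006·(0.1616/0.5105) = 1584.57 m/s.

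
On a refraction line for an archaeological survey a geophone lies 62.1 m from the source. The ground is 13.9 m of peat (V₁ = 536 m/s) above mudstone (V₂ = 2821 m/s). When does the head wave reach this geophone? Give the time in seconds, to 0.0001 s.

0.0729 s

θ_c = arcsin(V₁/V₂) = arcsin(536/2821) = 10.95°, cos θ_c = 0.9818.
Intercept time tᵢ = 2h cos θ_c / V₁ = 2·13.9·0.9818/536 = 0.05092 s.
t = x/V₂ + tᵢ = 62.1/2821 + 0.05092 = 0.07293 s.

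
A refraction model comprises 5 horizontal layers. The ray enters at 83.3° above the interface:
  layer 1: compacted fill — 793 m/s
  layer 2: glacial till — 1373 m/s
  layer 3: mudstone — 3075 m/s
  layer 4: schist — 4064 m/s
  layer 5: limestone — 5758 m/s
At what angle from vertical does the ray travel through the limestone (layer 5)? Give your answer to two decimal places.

From the normal: θ₁ = 90° − 83.3° = 6.7°.
Ray parameter p = sin 6.7° / 793 = 1.4713e-04 s/m.
sin θ_5 = p·V_5 = 1.4713e-04 × 5758 = 0.8472.
θ_5 = arcsin 0.8472 = 57.90°.

57.90°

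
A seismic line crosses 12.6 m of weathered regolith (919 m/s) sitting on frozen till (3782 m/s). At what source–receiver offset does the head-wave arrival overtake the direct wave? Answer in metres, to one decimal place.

x_cross = 2h·√((V₂+V₁)/(V₂−V₁)).
(V₂+V₁)/(V₂−V₁) = (3782+919)/(3782−919) = 1.6420; √ = 1.2814.
x_cross = 2·12.6·1.2814 = 32.29 m.

32.3 m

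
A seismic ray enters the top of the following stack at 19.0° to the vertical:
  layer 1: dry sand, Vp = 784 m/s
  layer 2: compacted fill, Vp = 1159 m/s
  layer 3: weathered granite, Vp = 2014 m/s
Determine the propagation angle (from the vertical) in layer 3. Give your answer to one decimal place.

56.8°

Ray parameter p = sin 19.0° / 784 = 4.1527e-04 s/m.
sin θ_3 = p·V_3 = 4.1527e-04 × 2014 = 0.8363.
θ_3 = 56.76° from the vertical.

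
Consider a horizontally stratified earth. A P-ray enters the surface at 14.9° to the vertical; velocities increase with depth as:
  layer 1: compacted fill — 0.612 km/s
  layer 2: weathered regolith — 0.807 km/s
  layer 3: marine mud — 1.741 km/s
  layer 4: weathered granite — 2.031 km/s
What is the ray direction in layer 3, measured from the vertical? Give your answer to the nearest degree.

Snell's law across each interface conserves sin θ / V, so sin θ_3 = V_3·sin θ₁/V₁.
sin θ_3 = 1.741 × sin 14.9° / 0.612 = 0.7315.
θ_3 = arcsin 0.7315 = 47.01°.

47°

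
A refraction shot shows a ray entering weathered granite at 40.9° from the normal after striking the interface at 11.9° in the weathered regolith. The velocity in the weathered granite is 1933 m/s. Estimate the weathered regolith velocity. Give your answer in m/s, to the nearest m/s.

609 m/s

sin 11.9° = 0.2062; sin 40.9° = 0.6547.
V₁ = V₂·(sin θ₁/sin θ₂) = 1933·(0.2062/0.6547) = 608.78 m/s.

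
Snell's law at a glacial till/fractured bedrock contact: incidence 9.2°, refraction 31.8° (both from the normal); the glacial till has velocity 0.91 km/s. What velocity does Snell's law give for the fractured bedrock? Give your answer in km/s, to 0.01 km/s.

3.00 km/s

Snell's law: sin 9.2°/V₁ = sin 31.8°/V₂.
V₂ = V₁·sin 31.8°/sin 9.2° = 0.91 × 3.2959 = 3.00 km/s.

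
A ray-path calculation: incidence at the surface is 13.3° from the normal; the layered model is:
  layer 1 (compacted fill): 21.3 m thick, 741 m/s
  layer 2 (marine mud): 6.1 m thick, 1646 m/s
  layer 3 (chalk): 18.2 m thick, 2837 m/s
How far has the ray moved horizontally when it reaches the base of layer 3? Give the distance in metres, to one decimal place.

42.5 m

Apply Snell's law at each interface; in layer i the horizontal offset is hᵢ·tan θᵢ.
Layer 1: θ = 13.30°; offset = 21.3·tan 13.30° = 5.035 m.
Layer 2: sin θ = 1646·sin 13.3°/741 = 0.5110, θ = 30.73°; offset = 6.1·tan 30.73° = 3.626 m.
Layer 3: sin θ = 2837·sin 13.3°/741 = 0.8808, θ = 61.74°; offset = 18.2·tan 61.74° = 33.851 m.
Σ offsets = 42.513 m.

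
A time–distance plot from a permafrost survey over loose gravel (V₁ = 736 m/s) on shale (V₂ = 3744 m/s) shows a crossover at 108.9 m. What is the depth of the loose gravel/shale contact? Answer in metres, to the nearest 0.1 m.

44.6 m

h = (x_cross/2)·√((V₂−V₁)/(V₂+V₁)).
(V₂−V₁)/(V₂+V₁) = (3744−736)/(3744+736) = 0.6714; √ = 0.8194.
h = (108.9/2)·0.8194 = 44.62 m.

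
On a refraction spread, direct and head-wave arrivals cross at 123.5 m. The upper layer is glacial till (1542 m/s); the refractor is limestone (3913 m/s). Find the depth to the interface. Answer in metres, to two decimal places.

h = (x_cross/2)·√((V₂−V₁)/(V₂+V₁)).
(V₂−V₁)/(V₂+V₁) = (3913−1542)/(3913+1542) = 0.4346; √ = 0.6593.
h = (123.5/2)·0.6593 = 40.71 m.

40.71 m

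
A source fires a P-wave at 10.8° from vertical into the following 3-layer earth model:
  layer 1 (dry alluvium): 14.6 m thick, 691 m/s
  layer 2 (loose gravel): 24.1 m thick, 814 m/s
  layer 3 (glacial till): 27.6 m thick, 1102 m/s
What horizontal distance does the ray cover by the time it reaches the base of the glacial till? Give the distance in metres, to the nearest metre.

Ray parameter p = sin 10.8° / 691 m/s = 2.7117e-04 s/m.
Layer 1: θ = 10.80°; offset = 14.6·tan 10.80° = 2.785 m.
Layer 2: sin θ = p·814 = 0.2207 → θ = 12.75°; offset = 24.1·tan 12.75° = 5.454 m.
Layer 3: sin θ = p·1102 = 0.2988 → θ = 17.39°; offset = 27.6·tan 17.39° = 8.643 m.
Σ offsets = 16.882 m.

17 m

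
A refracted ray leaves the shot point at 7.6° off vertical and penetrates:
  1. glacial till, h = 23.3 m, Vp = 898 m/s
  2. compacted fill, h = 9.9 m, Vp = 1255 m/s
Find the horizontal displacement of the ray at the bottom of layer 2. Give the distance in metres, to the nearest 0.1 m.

Ray parameter p = sin 7.6° / 898 m/s = 1.4728e-04 s/m.
Layer 1: θ = 7.60°; offset = 23.3·tan 7.60° = 3.109 m.
Layer 2: sin θ = p·1255 = 0.1848 → θ = 10.65°; offset = 9.9·tan 10.65° = 1.862 m.
Total horizontal offset = 4.971 m.

5.0 m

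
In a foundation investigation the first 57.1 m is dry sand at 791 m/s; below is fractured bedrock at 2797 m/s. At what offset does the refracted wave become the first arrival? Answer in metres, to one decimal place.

152.7 m

θ_c = arcsin(791/2797) = 16.43°, so cos θ_c = 0.9592 and tᵢ = 2h cos θ_c/V₁ = 0.1385 s.
At crossover x/V₁ = x/V₂ + tᵢ ⇒ x = tᵢ/(1/V₁ − 1/V₂) = 0.13848/(1.2642e-03 − 3.5753e-04) = 152.73 m.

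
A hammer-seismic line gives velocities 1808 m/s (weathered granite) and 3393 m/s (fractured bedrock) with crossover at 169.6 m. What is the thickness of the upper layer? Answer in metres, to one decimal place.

46.8 m

h = (x_cross/2)·√((V₂−V₁)/(V₂+V₁)).
(V₂−V₁)/(V₂+V₁) = (3393−1808)/(3393+1808) = 0.3047; √ = 0.5520.
h = (169.6/2)·0.5520 = 46.81 m.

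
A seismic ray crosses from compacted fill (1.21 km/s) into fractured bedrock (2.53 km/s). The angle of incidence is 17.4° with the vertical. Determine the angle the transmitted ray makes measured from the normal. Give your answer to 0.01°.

38.70°

Snell's law: sin θ₂ = (V₂/V₁)·sin θ₁ = (2.53/1.21)·sin 17.4° = 0.6253.
θ₂ = arcsin 0.6253 = 38.70° from the normal.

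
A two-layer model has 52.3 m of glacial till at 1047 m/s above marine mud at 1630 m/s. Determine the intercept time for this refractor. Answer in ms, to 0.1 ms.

76.6 ms

tᵢ = 2h·√(V₂²−V₁²)/(V₁V₂).
√(V₂²−V₁²) = √(1630²−1047²) = 1249.3 m/s.
tᵢ = 2·52.3·1249.3/(1047·1630) = 0.07657 s.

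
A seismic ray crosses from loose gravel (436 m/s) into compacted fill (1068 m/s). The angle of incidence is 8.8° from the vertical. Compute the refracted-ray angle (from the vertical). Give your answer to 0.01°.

Snell's law: sin θ₂ = (V₂/V₁)·sin θ₁ = (1068/436)·sin 8.8° = 0.3747.
θ₂ = arcsin 0.3747 = 22.01° from the normal.

22.01°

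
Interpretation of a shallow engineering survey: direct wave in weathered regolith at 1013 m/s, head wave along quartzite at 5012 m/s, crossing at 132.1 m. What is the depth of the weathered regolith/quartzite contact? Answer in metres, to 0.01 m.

h = (x_cross/2)·√((V₂−V₁)/(V₂+V₁)).
(V₂−V₁)/(V₂+V₁) = (5012−1013)/(5012+1013) = 0.6637; √ = 0.8147.
h = (132.1/2)·0.8147 = 53.81 m.

53.81 m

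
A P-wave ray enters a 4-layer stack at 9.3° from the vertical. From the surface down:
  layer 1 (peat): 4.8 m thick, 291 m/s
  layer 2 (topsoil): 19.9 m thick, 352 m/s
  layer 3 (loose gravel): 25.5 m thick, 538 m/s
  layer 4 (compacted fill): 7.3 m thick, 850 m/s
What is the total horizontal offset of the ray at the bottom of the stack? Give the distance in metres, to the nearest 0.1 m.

Ray parameter p = sin 9.3° / 291 m/s = 5.5534e-04 s/m.
Layer 1: θ = 9.30°; offset = 4.8·tan 9.30° = 0.786 m.
Layer 2: sin θ = p·352 = 0.1955 → θ = 11.27°; offset = 19.9·tan 11.27° = 3.967 m.
Layer 3: sin θ = p·538 = 0.2988 → θ = 17.38°; offset = 25.5·tan 17.38° = 7.983 m.
Layer 4: sin θ = p·850 = 0.4720 → θ = 28.17°; offset = 7.3·tan 28.17° = 3.909 m.
Summing the layer offsets gives 16.645 m.

16.6 m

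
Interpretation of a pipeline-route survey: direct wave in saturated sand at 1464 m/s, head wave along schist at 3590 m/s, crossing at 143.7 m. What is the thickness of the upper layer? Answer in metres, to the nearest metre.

47 m

x_cross = 2h·√((V₂+V₁)/(V₂−V₁)) → h = x_cross / (2·√((V₂+V₁)/(V₂−V₁))).
√((V₂+V₁)/(V₂−V₁)) = √((3590+1464)/(3590−1464)) = 1.5418.
h = 143.7 / (2·1.5418) = 46.60 m.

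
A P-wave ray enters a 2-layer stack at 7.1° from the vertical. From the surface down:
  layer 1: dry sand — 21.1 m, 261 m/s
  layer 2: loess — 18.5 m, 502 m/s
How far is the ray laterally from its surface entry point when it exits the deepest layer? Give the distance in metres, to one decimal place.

Apply Snell's law at each interface; in layer i the horizontal offset is hᵢ·tan θᵢ.
Layer 1: θ = 7.10°; offset = 21.1·tan 7.10° = 2.628 m.
Layer 2: sin θ = 502·sin 7.1°/261 = 0.2377, θ = 13.75°; offset = 18.5·tan 13.75° = 4.528 m.
Summing the layer offsets gives 7.156 m.

7.2 m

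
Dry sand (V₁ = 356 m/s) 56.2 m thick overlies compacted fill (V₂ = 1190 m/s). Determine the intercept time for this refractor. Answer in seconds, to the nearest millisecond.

θ_c = arcsin(V₁/V₂) = arcsin(356/1190) = 17.41°; cos θ_c = 0.9542.
tᵢ = 2h·cos θ_c / V₁ = 2·56.2·0.9542 / 356 = 0.30127 s.

0.301 s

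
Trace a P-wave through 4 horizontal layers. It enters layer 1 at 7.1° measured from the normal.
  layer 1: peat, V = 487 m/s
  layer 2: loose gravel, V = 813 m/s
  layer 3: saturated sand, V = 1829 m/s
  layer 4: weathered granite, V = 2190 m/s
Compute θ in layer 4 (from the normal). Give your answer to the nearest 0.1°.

Ray parameter p = sin 7.1° / 487 = 2.5380e-04 s/m.
sin θ_4 = p·V_4 = 2.5380e-04 × 2190 = 0.5558.
θ_4 = arcsin 0.5558 = 33.77°.

33.8°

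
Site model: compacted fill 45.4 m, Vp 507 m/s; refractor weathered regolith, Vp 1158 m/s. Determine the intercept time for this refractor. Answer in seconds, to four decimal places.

tᵢ = 2h·√(V₂²−V₁²)/(V₁V₂).
√(V₂²−V₁²) = √(1158²−507²) = 1041.1 m/s.
tᵢ = 2·45.4·1041.1/(507·1158) = 0.16102 s.

0.1610 s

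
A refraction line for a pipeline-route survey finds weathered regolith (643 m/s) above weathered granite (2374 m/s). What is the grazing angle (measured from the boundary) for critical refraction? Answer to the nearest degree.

Critical incidence: sin θ_c = V₁/V₂ = 643/2374 = 0.2709.
θ_c = arcsin 0.2709 = 15.71°.
Measured from the interface: 90° − 15.71° = 74.29°.

74°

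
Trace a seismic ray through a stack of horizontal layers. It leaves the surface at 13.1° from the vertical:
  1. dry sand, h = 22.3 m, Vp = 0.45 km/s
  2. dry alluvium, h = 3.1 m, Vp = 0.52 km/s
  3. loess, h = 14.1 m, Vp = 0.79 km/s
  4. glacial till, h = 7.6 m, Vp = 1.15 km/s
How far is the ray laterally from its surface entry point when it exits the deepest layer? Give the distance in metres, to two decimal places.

17.55 m

p = sin θ₁/V₁ = sin 13.1°/0.45 = 5.0367e-01 s/km is conserved through the stack.
Layer 1: θ = 13.10°; offset = 22.3·tan 13.10° = 5.1894 m.
Layer 2: sin θ = p·0.52 = 0.2619 → θ = 15.18°; offset = 3.1·tan 15.18° = 0.8413 m.
Layer 3: sin θ = p·0.79 = 0.3979 → θ = 23.45°; offset = 14.1·tan 23.45° = 6.1153 m.
Layer 4: sin θ = p·1.15 = 0.5792 → θ = 35.40°; offset = 7.6·tan 35.40° = 5.4002 m.
Total horizontal offset = 17.5462 m.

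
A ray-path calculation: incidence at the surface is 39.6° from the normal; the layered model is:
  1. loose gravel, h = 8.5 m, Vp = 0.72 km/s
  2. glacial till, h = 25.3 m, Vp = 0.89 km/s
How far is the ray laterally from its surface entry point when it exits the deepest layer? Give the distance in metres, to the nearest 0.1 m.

39.4 m

p = sin θ₁/V₁ = sin 39.6°/0.72 = 8.8531e-01 s/km is conserved through the stack.
Layer 1: θ = 39.60°; offset = 8.5·tan 39.60° = 7.032 m.
Layer 2: sin θ = p·0.89 = 0.7879 → θ = 51.99°; offset = 25.3·tan 51.99° = 32.373 m.
Total horizontal offset = 39.405 m.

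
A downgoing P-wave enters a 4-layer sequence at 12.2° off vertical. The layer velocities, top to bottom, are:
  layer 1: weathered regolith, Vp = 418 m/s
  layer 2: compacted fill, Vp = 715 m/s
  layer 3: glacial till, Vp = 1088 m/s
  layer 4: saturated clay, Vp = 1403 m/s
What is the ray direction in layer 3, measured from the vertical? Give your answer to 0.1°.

Ray parameter p = sin 12.2° / 418 = 5.0556e-04 s/m.
sin θ_3 = p·V_3 = 5.0556e-04 × 1088 = 0.5501.
θ_3 = 33.37° from the vertical.

33.4°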